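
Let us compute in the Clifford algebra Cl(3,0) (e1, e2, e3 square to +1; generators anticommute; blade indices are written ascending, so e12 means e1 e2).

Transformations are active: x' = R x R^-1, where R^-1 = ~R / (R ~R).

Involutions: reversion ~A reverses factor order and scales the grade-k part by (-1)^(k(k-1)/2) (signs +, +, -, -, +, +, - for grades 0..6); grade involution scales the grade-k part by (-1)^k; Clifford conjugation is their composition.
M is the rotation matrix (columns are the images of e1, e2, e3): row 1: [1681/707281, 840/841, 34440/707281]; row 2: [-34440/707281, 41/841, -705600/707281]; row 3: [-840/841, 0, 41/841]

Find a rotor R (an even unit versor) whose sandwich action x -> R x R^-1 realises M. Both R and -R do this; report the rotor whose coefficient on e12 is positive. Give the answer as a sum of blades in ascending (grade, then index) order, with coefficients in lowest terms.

Method: write R = a + b12*e12 + b13*e13 + b23*e23 with a^2 + b12^2 + b13^2 + b23^2 = 1 (so R^-1 = ~R). Expanding the columns R e_j ~R gives tr M = 4a^2 - 1 and, from the antisymmetric part, M21 - M12 = -4a*b12, M13 - M31 = 4a*b13, M32 - M23 = -4a*b23.
Here tr M = 70643/707281, so a^2 = (1 + tr M)/4 = 194481/707281 and a = ±441/841. Taking a = 441/841: M21 - M12 = -740880/707281, M13 - M31 = 740880/707281, M32 - M23 = 705600/707281, giving b12 = 420/841, b13 = 420/841, b23 = -400/841, i.e. R = 441/841 + 420/841*e12 + 420/841*e13 - 400/841*e23.
Its e12 coefficient is already positive.
Answer: 441/841 + 420/841*e12 + 420/841*e13 - 400/841*e23. Sheet selection: the two-to-one cover makes ±R indistinguishable at the matrix level (trace 70643/707281), so uniqueness comes from the required sign on e12.


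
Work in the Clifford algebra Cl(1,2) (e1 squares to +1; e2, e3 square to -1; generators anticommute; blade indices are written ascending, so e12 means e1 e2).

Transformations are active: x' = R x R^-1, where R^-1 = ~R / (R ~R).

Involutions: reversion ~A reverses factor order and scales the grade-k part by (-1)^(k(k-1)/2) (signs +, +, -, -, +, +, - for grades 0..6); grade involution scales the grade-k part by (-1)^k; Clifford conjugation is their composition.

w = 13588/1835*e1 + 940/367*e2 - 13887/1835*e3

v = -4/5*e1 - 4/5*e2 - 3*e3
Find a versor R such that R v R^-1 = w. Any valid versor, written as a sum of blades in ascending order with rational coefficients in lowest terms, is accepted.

Reasoning: v^2 = w^2 = -9 since conjugation preserves the quadratic form; R = v + w = 2424/367*e1 + 3232/1835*e2 - 19392/1835*e3 is then valid when invertible, keeping its own part and reversing (v - w)/2.
Answer: 2424/367*e1 + 3232/1835*e2 - 19392/1835*e3


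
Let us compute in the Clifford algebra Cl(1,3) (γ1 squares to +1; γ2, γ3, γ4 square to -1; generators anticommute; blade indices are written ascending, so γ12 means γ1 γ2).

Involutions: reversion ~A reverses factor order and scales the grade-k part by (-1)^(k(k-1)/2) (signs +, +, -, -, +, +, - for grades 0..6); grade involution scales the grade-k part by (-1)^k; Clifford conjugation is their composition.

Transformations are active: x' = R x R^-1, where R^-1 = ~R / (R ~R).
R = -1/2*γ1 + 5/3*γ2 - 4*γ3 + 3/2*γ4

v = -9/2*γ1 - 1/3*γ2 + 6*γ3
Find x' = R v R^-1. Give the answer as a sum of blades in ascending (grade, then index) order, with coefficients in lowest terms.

~R = -1/2*γ1 + 5/3*γ2 - 4*γ3 + 3/2*γ4, and R ~R = -187/9, so R^-1 = ~R / (-187/9).
R v = 965/36 + 23/3*γ12 - 21*γ13 + 27/4*γ14 + 26/3*γ23 + 1/2*γ24 - 9*γ34
Answer: 4331/748*γ1 - 4451/1122*γ2 + 808/187*γ3 - 2895/748*γ4


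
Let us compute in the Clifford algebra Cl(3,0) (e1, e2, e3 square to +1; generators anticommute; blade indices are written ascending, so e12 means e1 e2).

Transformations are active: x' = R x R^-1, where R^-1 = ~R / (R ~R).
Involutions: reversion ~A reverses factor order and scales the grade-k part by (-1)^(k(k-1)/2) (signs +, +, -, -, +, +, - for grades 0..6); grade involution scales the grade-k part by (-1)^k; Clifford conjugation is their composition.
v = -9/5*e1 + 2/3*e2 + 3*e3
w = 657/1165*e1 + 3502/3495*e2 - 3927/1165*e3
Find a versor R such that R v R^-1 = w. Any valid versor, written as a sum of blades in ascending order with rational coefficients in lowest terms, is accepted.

Construction: equal norms (both 2854/225) license R = v + w = -288/233*e1 + 1944/1165*e2 - 432/1165*e3 — nothing changes along that direction, while (v - w)/2 changes sign, so v maps onto w.
Answer: -288/233*e1 + 1944/1165*e2 - 432/1165*e3


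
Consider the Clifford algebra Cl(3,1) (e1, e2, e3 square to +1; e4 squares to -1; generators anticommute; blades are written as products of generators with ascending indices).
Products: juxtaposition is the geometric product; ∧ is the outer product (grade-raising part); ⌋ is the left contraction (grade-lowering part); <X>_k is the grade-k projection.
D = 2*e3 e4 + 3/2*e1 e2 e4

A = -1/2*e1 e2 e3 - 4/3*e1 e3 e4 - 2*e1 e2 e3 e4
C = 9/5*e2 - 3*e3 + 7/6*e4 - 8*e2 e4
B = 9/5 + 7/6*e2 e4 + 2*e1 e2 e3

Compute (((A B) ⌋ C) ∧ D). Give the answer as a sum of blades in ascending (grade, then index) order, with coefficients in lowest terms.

step 1: 1 - 4*e4 + 7/3*e1 e3 + 8/3*e2 e4 + 59/90*e1 e2 e3 - 109/60*e1 e3 e4 - 18/5*e1 e2 e3 e4
step 2: -50/3 + 169/5*e2 - 3*e3 + 7/6*e4 - 8*e2 e4
step 3: -100/3*e3 e4 - 25*e1 e2 e4 + 338/5*e2 e3 e4 - 9/2*e1 e2 e3 e4
Answer: -100/3*e3 e4 - 25*e1 e2 e4 + 338/5*e2 e3 e4 - 9/2*e1 e2 e3 e4


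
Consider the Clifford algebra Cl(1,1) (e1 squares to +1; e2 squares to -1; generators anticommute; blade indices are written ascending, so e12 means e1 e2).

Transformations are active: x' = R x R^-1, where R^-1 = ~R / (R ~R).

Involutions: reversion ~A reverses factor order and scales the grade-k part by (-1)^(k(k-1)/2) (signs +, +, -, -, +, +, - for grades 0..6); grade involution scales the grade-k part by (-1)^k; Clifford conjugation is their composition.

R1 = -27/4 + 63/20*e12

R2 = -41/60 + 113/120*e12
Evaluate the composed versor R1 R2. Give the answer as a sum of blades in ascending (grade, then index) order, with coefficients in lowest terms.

Distribute over the terms of R1 (each basis-blade product reordered to ascending indices, repeated generators contracted through their squares):
(-27/4) R2 = 369/80 - 1017/160*e12
(63/20*e12) R2 = 2373/800 - 861/400*e12
Summing the partial products and collecting blades:
Answer: 6063/800 - 6807/800*e12


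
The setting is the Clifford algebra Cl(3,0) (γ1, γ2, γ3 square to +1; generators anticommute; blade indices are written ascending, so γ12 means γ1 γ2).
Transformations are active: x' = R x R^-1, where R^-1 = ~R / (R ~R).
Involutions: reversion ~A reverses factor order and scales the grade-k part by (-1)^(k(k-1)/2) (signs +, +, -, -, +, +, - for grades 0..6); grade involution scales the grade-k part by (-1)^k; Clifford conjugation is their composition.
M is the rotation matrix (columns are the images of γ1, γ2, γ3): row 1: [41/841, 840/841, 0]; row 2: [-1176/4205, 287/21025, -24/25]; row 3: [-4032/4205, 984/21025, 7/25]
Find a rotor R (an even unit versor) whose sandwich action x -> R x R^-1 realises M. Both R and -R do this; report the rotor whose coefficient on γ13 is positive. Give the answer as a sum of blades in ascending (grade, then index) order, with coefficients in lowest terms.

Method: write R = a + b12*γ12 + b13*γ13 + b23*γ23 with a^2 + b12^2 + b13^2 + b23^2 = 1 (so R^-1 = ~R). Expanding the columns R e_j ~R gives tr M = 4a^2 - 1 and, from the antisymmetric part, M21 - M12 = -4a*b12, M13 - M31 = 4a*b13, M32 - M23 = -4a*b23.
Here tr M = 7199/21025, so a^2 = (1 + tr M)/4 = 7056/21025 and a = ±84/145. Taking a = 84/145: M21 - M12 = -5376/4205, M13 - M31 = 4032/4205, M32 - M23 = 21168/21025, giving b12 = 16/29, b13 = 12/29, b23 = -63/145, i.e. R = 84/145 + 16/29*γ12 + 12/29*γ13 - 63/145*γ23.
Its γ13 coefficient is already positive.
Answer: 84/145 + 16/29*γ12 + 12/29*γ13 - 63/145*γ23. Key observation: the double cover Spin(3) -> SO(3) sends R and -R to the same matrix (trace 7199/21025 here), so the stated sign of the γ13 coefficient is what selects one sheet.


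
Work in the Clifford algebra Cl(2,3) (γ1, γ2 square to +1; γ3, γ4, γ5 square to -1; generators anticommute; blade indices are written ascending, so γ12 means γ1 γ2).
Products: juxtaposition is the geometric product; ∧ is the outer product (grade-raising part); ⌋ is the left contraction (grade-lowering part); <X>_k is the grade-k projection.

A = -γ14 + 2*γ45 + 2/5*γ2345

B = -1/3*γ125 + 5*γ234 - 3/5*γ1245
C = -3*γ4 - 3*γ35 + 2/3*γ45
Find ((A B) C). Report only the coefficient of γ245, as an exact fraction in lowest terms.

step 1: 2*γ5 + 6/5*γ12 - 6/25*γ13 - 3/5*γ25 + 5*γ123 + 2/3*γ124 - 2/15*γ134 + 10*γ235 + 1/3*γ245
step 2: 268/9*γ2 - 6*γ3 + 4/3*γ4 + 2*γ12 - 2/5*γ13 - 18/25*γ15 + 9/5*γ23 - 2/5*γ24 - γ25 + 6*γ45 - 18/5*γ124 + 131/9*γ125 + 18/25*γ134 + 4/45*γ135 + 2/5*γ145 + 23/3*γ234 - 9/5*γ245 - 15*γ1234 - 18/5*γ1235 + 4/5*γ1245 - 4/25*γ1345 + 30*γ2345 + 16/3*γ12345
Answer: -9/5


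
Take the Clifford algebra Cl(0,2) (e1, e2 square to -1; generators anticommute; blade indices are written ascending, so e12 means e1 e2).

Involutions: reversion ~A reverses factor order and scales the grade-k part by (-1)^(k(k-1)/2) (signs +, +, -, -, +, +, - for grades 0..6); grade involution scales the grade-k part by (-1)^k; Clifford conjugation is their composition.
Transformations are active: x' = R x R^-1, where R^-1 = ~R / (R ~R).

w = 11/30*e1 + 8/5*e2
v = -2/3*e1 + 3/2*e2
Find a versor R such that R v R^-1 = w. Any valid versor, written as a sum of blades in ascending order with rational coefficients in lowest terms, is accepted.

R = v + w = -3/10*e1 + 31/10*e2 works: the equal norms (-97/36) guarantee its sandwich swaps v into w.
Answer: -3/10*e1 + 31/10*e2


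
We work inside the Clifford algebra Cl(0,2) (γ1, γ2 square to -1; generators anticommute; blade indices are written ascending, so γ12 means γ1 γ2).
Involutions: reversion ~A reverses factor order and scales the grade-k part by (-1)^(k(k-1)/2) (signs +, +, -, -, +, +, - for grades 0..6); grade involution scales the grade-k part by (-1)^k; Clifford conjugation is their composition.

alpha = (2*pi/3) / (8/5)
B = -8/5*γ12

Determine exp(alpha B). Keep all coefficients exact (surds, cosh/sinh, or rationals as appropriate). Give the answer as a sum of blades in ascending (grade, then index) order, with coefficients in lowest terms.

B^2 = (-8/5)^2*(γ12)^2 = 64/25*(-1) = -64/25 (a basis 2-blade squares to minus the product of its generators' squares).
B^2 = -64/25 — the series telescopes trigonometrically here: l = 8/5, alpha*l = 2*pi/3, so exp(alpha B) = cos(2*pi/3) + (sin(2*pi/3)/(8/5))*B = -1/2 + (5*sqrt(3)/16)*B.
Answer: -1/2 - sqrt(3)/2*γ12


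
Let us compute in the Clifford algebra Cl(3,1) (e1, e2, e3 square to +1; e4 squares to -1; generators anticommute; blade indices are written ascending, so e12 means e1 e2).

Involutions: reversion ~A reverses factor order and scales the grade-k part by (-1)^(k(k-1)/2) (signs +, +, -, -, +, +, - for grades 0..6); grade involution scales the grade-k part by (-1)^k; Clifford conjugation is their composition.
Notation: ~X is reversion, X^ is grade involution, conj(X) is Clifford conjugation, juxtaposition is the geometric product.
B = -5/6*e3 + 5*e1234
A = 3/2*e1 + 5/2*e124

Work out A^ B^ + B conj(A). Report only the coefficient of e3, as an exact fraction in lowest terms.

first term: 25/2*e3 - 5/4*e13 - 15/2*e234 + 25/12*e1234
second term: 25/2*e3 - 5/4*e13 + 15/2*e234 - 25/12*e1234
Answer: 25


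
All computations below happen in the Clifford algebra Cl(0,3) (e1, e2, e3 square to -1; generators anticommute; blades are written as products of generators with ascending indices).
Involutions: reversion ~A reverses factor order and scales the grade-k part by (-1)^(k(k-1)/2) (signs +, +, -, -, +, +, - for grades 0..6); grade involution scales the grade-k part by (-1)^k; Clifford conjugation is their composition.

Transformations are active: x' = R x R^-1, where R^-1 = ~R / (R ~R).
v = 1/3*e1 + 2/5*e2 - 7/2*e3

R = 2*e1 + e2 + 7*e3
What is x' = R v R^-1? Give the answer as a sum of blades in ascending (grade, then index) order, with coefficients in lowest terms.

~R = 2*e1 + e2 + 7*e3, and R ~R = -54, so R^-1 = ~R / (-54).
R v = 703/30 + 7/15*e1 e2 - 28/3*e1 e3 - 63/10*e2 e3
Answer: -838/405*e1 - 1027/810*e2 - 1043/405*e3


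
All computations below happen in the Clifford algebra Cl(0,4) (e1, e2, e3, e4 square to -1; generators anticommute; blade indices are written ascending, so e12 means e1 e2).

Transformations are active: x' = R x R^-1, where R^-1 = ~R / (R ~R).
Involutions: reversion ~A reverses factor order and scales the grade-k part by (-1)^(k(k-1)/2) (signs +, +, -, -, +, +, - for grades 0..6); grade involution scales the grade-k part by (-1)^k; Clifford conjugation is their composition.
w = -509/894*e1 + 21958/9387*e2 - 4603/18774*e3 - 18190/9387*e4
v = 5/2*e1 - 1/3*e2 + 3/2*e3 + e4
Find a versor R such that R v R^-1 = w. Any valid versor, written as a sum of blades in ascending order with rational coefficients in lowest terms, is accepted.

Why this works: both vectors square to -173/18, so q(v) = q(w) and R = v + w = 863/447*e1 + 18829/9387*e2 + 11779/9387*e3 - 8803/9387*e4 carries v to w — its own direction survives, the complement (v - w)/2 flips.
Answer: 863/447*e1 + 18829/9387*e2 + 11779/9387*e3 - 8803/9387*e4


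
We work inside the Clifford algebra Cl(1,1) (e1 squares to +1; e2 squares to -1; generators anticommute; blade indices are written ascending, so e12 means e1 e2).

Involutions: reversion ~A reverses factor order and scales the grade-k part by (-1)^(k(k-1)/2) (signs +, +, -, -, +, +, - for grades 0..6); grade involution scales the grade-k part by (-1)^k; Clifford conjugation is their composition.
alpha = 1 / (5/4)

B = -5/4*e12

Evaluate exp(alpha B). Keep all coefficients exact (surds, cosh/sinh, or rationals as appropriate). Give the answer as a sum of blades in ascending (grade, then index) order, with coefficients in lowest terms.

B^2 = (-5/4)^2*(e12)^2 = 25/16*(+1) = 25/16 (a basis 2-blade squares to minus the product of its generators' squares).
B^2 = 25/16 — hyperbolic case — the even/odd split gives cosh and sinh: l = 5/4, alpha*l = 1, so exp(alpha B) = cosh(1) + (sinh(1)/(5/4))*B = cosh(1) + (4*sinh(1)/5)*B.
Answer: cosh(1) - sinh(1)*e12


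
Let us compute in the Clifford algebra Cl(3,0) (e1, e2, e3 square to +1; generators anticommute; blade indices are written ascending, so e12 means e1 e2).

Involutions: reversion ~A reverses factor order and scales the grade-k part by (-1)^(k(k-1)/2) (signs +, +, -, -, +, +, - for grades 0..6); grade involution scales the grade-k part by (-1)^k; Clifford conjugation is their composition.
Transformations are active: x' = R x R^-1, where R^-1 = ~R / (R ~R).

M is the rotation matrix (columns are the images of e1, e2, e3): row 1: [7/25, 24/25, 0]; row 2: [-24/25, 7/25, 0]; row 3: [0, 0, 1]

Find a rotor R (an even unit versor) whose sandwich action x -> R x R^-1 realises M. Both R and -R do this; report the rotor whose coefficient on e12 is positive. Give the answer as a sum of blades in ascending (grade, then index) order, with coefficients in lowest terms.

Method: write R = a + b12*e12 + b13*e13 + b23*e23 with a^2 + b12^2 + b13^2 + b23^2 = 1 (so R^-1 = ~R). Expanding the columns R e_j ~R gives tr M = 4a^2 - 1 and, from the antisymmetric part, M21 - M12 = -4a*b12, M13 - M31 = 4a*b13, M32 - M23 = -4a*b23.
Here tr M = 39/25, so a^2 = (1 + tr M)/4 = 16/25 and a = ±4/5. Taking a = 4/5: M21 - M12 = -48/25, M13 - M31 = 0, M32 - M23 = 0, giving b12 = 3/5, b13 = 0, b23 = 0, i.e. R = 4/5 + 3/5*e12.
Its e12 coefficient is already positive.
Answer: 4/5 + 3/5*e12. Note: both R and -R realise this M (trace 39/25); the covering map identifies them, and the e12-coefficient sign is the tie-breaker.


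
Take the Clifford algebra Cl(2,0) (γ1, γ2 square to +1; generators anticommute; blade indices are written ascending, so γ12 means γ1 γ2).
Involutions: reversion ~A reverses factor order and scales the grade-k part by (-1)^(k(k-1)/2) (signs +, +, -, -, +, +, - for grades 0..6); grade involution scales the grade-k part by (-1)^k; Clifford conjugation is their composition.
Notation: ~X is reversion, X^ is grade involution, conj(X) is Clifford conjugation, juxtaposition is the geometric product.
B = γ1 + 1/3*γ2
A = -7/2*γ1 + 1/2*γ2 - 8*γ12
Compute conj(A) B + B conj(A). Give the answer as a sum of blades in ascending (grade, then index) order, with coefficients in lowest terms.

first term: 10/3 + 8/3*γ1 - 8*γ2 + 5/3*γ12
second term: 10/3 - 8/3*γ1 + 8*γ2 - 5/3*γ12
Answer: 20/3


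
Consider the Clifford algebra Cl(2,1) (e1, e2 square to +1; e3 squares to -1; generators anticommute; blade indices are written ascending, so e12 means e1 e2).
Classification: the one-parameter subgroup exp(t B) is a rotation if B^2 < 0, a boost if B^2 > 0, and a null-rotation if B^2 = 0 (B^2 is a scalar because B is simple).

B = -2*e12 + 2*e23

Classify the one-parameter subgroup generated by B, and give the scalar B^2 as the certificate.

B^2 term by term: the squares give (-2)^2*(e12)^2 + (2)^2*(e23)^2 = 4*(-1) + 4*(+1) = 0 (each basis 2-blade squares to minus the product of its generators' squares); cross terms between blades sharing an index anticommute and cancel. So B^2 = 0.
Answer: null-rotation, certificate B^2 = 0. Key observation: B^2 = 0 is a conjugation invariant, so its sign decides the class regardless of the surface form of B.


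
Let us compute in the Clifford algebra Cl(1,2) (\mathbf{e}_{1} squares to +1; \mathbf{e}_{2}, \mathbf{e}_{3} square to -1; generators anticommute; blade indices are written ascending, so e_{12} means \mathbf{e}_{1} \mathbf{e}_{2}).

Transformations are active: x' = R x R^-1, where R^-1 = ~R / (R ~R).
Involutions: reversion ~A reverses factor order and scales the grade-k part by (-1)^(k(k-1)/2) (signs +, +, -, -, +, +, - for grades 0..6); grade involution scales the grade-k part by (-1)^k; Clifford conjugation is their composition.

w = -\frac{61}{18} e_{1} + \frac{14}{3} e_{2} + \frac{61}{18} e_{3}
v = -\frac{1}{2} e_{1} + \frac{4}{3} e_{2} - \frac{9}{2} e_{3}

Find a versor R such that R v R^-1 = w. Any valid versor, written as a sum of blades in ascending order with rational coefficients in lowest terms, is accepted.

Construction: equal norms (both -\frac{196}{9}) license R = v + w = -\frac{35}{9} e_{1} + 6 e_{2} - \frac{10}{9} e_{3} — nothing changes along that direction, while (v - w)/2 changes sign, so v maps onto w.
Answer: -\frac{35}{9} e_{1} + 6 e_{2} - \frac{10}{9} e_{3}


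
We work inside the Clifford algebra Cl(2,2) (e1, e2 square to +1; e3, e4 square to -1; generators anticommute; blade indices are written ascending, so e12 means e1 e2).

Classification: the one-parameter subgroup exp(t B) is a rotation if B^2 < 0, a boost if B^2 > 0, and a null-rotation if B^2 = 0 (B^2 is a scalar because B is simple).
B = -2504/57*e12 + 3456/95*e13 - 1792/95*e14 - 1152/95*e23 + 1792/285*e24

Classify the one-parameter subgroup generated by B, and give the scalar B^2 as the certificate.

B^2 term by term: the squares give (-2504/57)^2*(e12)^2 + (3456/95)^2*(e13)^2 + (-1792/95)^2*(e14)^2 + (-1152/95)^2*(e23)^2 + (1792/285)^2*(e24)^2 = 6270016/3249*(-1) + 11943936/9025*(+1) + 3211264/9025*(+1) + 1327104/9025*(+1) + 3211264/81225*(+1) = -64 (each basis 2-blade squares to minus the product of its generators' squares); cross terms between blades sharing an index anticommute and cancel; the commuting (index-disjoint) pairs give grade-4 terms 2*c*c'*(blade product), which cancel blade by blade — e1234: -4128768/9025 + 4128768/9025 = 0 — confirming B is simple. So B^2 = -64.
Answer: rotation, certificate B^2 = -64. Note: conjugating B changes its blade decomposition but never the scalar B^2 = -64, whose sign settles the classification.


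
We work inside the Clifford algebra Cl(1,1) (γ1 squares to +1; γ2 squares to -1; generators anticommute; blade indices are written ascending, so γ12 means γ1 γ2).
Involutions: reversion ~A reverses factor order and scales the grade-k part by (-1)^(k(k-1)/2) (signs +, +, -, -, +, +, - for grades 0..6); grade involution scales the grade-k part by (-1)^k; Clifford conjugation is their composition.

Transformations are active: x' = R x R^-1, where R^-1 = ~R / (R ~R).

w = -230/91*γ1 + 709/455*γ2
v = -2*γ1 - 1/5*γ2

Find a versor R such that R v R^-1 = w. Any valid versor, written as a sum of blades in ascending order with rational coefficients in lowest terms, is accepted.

Equal squares first: v^2 = w^2 = 99/25. Then v + w = -412/91*γ1 + 618/455*γ2 is a versor taking v to w, provided it is invertible.
Answer: -412/91*γ1 + 618/455*γ2


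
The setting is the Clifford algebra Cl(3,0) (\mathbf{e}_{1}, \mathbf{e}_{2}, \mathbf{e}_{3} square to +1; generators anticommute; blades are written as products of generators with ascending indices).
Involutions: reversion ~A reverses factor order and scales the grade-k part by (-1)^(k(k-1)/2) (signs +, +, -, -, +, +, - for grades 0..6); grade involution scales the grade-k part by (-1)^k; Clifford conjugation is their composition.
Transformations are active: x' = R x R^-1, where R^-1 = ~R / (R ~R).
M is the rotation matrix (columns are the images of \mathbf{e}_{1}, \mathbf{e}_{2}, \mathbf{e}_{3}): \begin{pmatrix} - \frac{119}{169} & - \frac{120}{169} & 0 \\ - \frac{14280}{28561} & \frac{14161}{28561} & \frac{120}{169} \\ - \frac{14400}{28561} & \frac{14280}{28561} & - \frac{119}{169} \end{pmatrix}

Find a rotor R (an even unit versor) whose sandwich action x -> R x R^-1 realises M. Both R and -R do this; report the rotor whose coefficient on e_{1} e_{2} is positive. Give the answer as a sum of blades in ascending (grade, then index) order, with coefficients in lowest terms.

Method: write R = a + b12*e_{1} e_{2} + b13*e_{1} e_{3} + b23*e_{2} e_{3} with a^2 + b12^2 + b13^2 + b23^2 = 1 (so R^-1 = ~R). Expanding the columns R e_j ~R gives tr M = 4a^2 - 1 and, from the antisymmetric part, M21 - M12 = -4a*b12, M13 - M31 = 4a*b13, M32 - M23 = -4a*b23.
Here tr M = -\frac{26061}{28561}, so a^2 = (1 + tr M)/4 = \frac{625}{28561} and a = ±\frac{25}{169}. Taking a = \frac{25}{169}: M21 - M12 = \frac{6000}{28561}, M13 - M31 = \frac{14400}{28561}, M32 - M23 = -\frac{6000}{28561}, giving b12 = -\frac{60}{169}, b13 = \frac{144}{169}, b23 = \frac{60}{169}, i.e. R = \frac{25}{169} - \frac{60}{169} e_{1} e_{2} + \frac{144}{169} e_{1} e_{3} + \frac{60}{169} e_{2} e_{3}.
Its e_{1} e_{2} coefficient is negative, so report the other preimage -R.
Answer: -\frac{25}{169} + \frac{60}{169} e_{1} e_{2} - \frac{144}{169} e_{1} e_{3} - \frac{60}{169} e_{2} e_{3}. Recall the cover is two-to-one: with M of trace -\frac{26061}{28561}, both preimages act alike, and the stated e_{1} e_{2} sign chooses the sheet.


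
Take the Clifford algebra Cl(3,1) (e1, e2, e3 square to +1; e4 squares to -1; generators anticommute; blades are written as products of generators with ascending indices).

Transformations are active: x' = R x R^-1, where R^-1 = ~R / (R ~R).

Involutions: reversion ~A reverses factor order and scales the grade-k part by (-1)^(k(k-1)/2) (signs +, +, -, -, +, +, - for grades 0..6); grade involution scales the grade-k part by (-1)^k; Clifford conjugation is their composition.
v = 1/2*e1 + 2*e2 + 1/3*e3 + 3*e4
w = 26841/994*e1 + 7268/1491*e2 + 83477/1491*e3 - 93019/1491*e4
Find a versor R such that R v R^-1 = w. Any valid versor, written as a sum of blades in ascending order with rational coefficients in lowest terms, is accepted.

Sketch: the shared square -167/36 makes R = v + w = 13669/497*e1 + 10250/1491*e2 + 83974/1491*e3 - 88546/1491*e4 the natural versor; its sandwich fixes that direction, negates (v - w)/2, and sends v to w.
Answer: 13669/497*e1 + 10250/1491*e2 + 83974/1491*e3 - 88546/1491*e4


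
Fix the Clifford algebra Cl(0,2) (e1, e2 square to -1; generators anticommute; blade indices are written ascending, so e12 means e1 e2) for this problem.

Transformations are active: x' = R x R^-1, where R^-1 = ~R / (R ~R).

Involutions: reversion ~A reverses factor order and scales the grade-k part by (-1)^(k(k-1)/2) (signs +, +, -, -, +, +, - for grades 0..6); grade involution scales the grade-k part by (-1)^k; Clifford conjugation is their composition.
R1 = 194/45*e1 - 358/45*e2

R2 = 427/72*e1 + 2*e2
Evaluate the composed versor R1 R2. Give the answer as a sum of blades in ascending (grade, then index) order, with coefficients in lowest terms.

Distribute over the terms of R1 (each basis-blade product reordered to ascending indices, repeated generators contracted through their squares):
(194/45*e1) R2 = -41419/1620 + 388/45*e12
(-358/45*e2) R2 = 716/45 + 76433/1620*e12
Summing the partial products and collecting blades:
Answer: -15643/1620 + 90401/1620*e12


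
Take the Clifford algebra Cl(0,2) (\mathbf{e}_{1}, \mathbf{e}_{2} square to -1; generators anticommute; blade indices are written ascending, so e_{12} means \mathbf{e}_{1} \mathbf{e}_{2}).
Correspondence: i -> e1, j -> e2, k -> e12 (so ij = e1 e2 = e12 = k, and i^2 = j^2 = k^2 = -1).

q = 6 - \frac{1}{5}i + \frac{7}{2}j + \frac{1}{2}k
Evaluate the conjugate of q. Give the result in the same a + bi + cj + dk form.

In blades: q = 6 - \frac{1}{5} e_{1} + \frac{7}{2} e_{2} + \frac{1}{2} e_{12}.
Conjugation here is Clifford conjugation: the scalar is fixed and the grade-1 and grade-2 blades all flip sign, giving 6 + \frac{1}{5} e_{1} - \frac{7}{2} e_{2} - \frac{1}{2} e_{12}; translating back:
Answer: 6 + \frac{1}{5}i - \frac{7}{2}j - \frac{1}{2}k


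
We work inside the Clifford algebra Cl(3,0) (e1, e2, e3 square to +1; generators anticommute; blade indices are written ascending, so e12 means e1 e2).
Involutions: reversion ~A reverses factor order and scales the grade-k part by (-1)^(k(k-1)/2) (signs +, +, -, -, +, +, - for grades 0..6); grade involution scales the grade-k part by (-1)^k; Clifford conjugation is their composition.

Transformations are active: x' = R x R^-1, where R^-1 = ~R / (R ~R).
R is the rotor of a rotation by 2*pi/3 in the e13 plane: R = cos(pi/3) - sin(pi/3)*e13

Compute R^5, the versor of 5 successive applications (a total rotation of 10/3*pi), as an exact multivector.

Rotor phase runs at HALF the rotation angle; powers of one rotor simply add phase, so after 5 steps in e13 the phase is 5*pi/3 = 5*pi/3 and R^5 = cos(5*pi/3) - sin(5*pi/3)*e13.
cos(5*pi/3) = 1/2 and sin(5*pi/3) = -sqrt(3)/2, so R^5 = 1/2 + sqrt(3)/2*e13. The net rotation is 4/3*pi (after discarding 1 full turn, each of which contributes a factor -1 to the rotor); the rotor keeps the half-angle phase exactly.
Answer: 1/2 + sqrt(3)/2*e13


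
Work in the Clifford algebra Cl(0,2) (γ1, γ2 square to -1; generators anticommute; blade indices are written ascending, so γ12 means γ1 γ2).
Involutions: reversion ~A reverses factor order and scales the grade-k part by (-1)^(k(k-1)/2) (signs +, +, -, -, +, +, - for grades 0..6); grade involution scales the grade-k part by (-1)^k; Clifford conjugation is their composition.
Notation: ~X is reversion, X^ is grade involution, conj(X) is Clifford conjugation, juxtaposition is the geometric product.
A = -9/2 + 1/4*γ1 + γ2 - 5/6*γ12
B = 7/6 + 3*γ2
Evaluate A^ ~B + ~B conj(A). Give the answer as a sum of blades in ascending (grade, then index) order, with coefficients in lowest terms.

first term: -9/4 + 53/24*γ1 - 44/3*γ2 - 31/18*γ12
second term: -9/4 + 53/24*γ1 - 44/3*γ2 + 31/18*γ12
Answer: -9/2 + 53/12*γ1 - 88/3*γ2


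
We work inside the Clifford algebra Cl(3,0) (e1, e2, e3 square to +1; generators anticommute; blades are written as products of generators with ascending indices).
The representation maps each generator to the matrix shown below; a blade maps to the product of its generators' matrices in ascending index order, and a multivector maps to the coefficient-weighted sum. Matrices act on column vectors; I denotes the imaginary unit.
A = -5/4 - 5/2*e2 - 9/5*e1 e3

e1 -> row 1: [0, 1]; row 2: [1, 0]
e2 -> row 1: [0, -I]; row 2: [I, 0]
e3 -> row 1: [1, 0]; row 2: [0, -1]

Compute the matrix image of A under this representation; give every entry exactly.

Bivector images (products of the table entries): rho(e1 e3) = rho(e1)rho(e3) = row 1: [0, -1]; row 2: [1, 0].
M = (-5/4)*1 + (-5/2)*rho(e2) + (-9/5)*rho(e1 e3), summed entrywise (1 is the identity matrix):
Answer: row 1: [-5/4, 9/5 + 5*I/2]; row 2: [-9/5 - 5*I/2, -5/4]


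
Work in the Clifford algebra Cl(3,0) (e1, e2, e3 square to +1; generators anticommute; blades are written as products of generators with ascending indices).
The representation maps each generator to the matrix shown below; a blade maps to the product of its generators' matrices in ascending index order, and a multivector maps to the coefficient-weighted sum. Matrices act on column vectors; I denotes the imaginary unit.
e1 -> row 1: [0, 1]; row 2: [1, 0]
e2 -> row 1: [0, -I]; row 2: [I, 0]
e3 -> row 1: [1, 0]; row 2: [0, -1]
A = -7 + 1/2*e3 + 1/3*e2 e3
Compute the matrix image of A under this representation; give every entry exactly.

Bivector images (products of the table entries): rho(e2 e3) = rho(e2)rho(e3) = row 1: [0, I]; row 2: [I, 0].
M = (-7)*1 + (1/2)*rho(e3) + (1/3)*rho(e2 e3), summed entrywise (1 is the identity matrix):
Answer: row 1: [-13/2, I/3]; row 2: [I/3, -15/2]


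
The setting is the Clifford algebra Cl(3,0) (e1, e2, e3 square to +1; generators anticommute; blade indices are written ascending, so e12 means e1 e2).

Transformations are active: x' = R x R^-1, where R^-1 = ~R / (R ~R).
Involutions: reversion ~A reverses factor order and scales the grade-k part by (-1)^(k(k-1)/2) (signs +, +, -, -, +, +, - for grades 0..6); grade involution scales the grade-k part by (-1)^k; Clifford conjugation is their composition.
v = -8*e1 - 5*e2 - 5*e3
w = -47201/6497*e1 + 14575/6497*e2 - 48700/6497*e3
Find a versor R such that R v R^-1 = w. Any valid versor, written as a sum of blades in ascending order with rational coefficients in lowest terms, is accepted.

A norm check does it: q(v) = q(w) = 114, hence R = v + w = -99177/6497*e1 - 17910/6497*e2 - 81185/6497*e3 realises the map — parallel part kept, (v - w)/2 negated, v carried to w.
Answer: -99177/6497*e1 - 17910/6497*e2 - 81185/6497*e3


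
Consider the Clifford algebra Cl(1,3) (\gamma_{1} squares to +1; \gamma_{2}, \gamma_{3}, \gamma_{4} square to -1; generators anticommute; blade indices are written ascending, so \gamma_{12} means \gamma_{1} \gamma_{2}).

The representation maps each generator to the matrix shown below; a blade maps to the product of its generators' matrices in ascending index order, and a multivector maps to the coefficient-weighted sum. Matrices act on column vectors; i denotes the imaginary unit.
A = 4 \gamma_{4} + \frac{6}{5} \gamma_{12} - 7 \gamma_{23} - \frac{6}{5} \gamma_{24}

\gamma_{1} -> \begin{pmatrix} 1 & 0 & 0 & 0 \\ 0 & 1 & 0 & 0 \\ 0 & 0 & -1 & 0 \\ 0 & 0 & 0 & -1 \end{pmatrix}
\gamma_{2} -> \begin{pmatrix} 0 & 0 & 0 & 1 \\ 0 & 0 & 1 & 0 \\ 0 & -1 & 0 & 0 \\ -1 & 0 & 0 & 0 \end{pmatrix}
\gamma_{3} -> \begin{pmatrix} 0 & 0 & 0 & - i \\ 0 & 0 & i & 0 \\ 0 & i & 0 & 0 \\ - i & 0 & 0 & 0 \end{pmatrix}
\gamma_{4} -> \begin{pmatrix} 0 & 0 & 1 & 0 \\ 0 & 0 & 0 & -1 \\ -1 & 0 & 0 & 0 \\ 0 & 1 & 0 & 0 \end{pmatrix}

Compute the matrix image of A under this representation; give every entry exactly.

Bivector images (products of the table entries): rho(\gamma_{12}) = rho(\gamma_{1})rho(\gamma_{2}) = \begin{pmatrix} 0 & 0 & 0 & 1 \\ 0 & 0 & 1 & 0 \\ 0 & 1 & 0 & 0 \\ 1 & 0 & 0 & 0 \end{pmatrix}; rho(\gamma_{23}) = rho(\gamma_{2})rho(\gamma_{3}) = \begin{pmatrix} - i & 0 & 0 & 0 \\ 0 & i & 0 & 0 \\ 0 & 0 & - i & 0 \\ 0 & 0 & 0 & i \end{pmatrix}; rho(\gamma_{24}) = rho(\gamma_{2})rho(\gamma_{4}) = \begin{pmatrix} 0 & 1 & 0 & 0 \\ -1 & 0 & 0 & 0 \\ 0 & 0 & 0 & 1 \\ 0 & 0 & -1 & 0 \end{pmatrix}.
M = (4)*rho(\gamma_{4}) + (\frac{6}{5})*rho(\gamma_{12}) + (-7)*rho(\gamma_{23}) + (-\frac{6}{5})*rho(\gamma_{24}), summed entrywise:
Answer: \begin{pmatrix} 7 i & - \frac{6}{5} & 4 & \frac{6}{5} \\ \frac{6}{5} & - 7 i & \frac{6}{5} & -4 \\ -4 & \frac{6}{5} & 7 i & - \frac{6}{5} \\ \frac{6}{5} & 4 & \frac{6}{5} & - 7 i \end{pmatrix}


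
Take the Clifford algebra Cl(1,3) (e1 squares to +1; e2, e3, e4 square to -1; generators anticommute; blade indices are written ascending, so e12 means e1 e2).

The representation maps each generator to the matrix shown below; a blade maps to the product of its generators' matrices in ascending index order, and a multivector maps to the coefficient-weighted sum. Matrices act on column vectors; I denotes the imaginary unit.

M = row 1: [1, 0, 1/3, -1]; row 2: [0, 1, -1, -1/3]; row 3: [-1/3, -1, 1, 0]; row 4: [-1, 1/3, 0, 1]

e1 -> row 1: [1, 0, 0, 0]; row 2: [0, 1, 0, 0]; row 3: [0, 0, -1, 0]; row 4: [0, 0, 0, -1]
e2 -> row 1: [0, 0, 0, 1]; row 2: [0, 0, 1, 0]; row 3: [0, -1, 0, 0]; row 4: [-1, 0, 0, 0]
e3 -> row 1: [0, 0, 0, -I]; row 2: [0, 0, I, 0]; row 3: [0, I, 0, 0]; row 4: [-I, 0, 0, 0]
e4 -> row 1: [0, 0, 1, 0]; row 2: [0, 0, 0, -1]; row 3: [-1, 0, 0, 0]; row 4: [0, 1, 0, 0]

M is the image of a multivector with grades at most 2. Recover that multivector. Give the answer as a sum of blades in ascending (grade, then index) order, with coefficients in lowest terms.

Method: the blade images are trace-orthogonal — tr(rho(e_A) rho(e_B)^-1) = 4 if A = B and 0 otherwise — and rho(e_A)^-1 = (e_A)^2 * rho(e_A) with (e_A)^2 = +1 or -1, so the coefficient of e_A in the preimage is (e_A)^2 * tr(M rho(e_A))/4.
Nonzero projections over blades of grade <= 2: 1: (1)^2 = +1, tr(M 1) = 4, coefficient 1; e4: (e4)^2 = -1, tr(M rho(e4)) = -4/3, coefficient 1/3; e12: (e12)^2 = +1, tr(M rho(e12)) = -4, coefficient -1. Every other blade of grade <= 2 projects to 0.
Answer: 1 + 1/3*e4 - e12


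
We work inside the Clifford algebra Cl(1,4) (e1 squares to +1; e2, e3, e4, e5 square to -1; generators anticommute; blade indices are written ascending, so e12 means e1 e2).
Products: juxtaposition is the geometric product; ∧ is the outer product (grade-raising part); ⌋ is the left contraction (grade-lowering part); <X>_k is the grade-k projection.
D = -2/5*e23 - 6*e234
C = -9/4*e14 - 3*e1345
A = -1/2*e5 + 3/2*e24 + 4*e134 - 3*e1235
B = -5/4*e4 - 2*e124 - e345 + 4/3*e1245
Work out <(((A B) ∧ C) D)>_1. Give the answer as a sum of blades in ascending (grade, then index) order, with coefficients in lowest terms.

step 1: 3*e1 + 15/8*e2 + 5*e13 + 2*e15 + 8*e23 - 9/2*e34 - 5/8*e45 + 7/3*e124 - 41/6*e235 - 6*e345 - e1245 - 15/4*e12345
step 2: 135/32*e124 - 18*e1234 + 21*e12345
step 3: 108*e1 - 405/16*e13 - 36/5*e14 + 126*e15 + 27/16*e134 + 42/5*e145
step 4: 108*e1
Answer: 108*e1


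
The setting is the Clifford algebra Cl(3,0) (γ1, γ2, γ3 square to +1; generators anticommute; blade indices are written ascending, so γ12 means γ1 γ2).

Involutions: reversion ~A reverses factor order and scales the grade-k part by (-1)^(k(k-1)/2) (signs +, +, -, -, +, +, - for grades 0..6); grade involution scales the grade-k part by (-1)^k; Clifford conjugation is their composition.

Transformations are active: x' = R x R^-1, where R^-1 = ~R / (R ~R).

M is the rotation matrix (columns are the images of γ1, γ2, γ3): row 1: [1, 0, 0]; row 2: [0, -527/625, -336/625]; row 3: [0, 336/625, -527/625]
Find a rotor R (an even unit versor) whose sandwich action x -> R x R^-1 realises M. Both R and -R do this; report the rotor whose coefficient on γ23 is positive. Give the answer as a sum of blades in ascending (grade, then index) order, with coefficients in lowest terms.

Method: write R = a + b12*γ12 + b13*γ13 + b23*γ23 with a^2 + b12^2 + b13^2 + b23^2 = 1 (so R^-1 = ~R). Expanding the columns R e_j ~R gives tr M = 4a^2 - 1 and, from the antisymmetric part, M21 - M12 = -4a*b12, M13 - M31 = 4a*b13, M32 - M23 = -4a*b23.
Here tr M = -429/625, so a^2 = (1 + tr M)/4 = 49/625 and a = ±7/25. Taking a = 7/25: M21 - M12 = 0, M13 - M31 = 0, M32 - M23 = 672/625, giving b12 = 0, b13 = 0, b23 = -24/25, i.e. R = 7/25 - 24/25*γ23.
Its γ23 coefficient is negative, so report the other preimage -R.
Answer: -7/25 + 24/25*γ23. Uniqueness: Spin(3) -> SO(3) maps R and -R to the same rotation of trace -429/625; fixing the sign of the γ23 coefficient removes the ambiguity.


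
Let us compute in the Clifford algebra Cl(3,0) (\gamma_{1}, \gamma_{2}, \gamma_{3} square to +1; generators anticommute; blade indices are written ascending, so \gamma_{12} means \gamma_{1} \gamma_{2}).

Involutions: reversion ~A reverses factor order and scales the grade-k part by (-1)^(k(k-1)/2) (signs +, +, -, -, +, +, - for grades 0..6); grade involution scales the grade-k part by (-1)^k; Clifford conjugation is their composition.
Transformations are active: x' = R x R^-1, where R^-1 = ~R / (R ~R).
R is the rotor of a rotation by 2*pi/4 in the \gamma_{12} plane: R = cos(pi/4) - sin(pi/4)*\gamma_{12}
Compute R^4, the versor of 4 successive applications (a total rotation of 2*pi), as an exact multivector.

The rotor phase is half the rotation angle and phases add under composition, so 4 steps in the \gamma_{12} plane accumulate phase 4*(pi/4) = \pi: R^4 = cos(\pi) - sin(\pi)*\gamma_{12}.
cos(\pi) = -1 and sin(\pi) = 0, so R^4 = -1. The total rotation 2*pi is 1 full turn, so every vector returns to itself, yet the rotor is -1, on the OTHER sheet of the double cover (an odd number of 2*pi turns).
Answer: -1


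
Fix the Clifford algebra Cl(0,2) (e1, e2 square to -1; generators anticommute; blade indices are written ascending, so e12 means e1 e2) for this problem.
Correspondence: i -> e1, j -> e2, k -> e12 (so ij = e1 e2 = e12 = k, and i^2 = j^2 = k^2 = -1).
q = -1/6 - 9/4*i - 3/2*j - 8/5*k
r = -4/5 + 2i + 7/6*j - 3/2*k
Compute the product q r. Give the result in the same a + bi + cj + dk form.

In blades: q = -1/6 - 9/4*e1 - 3/2*e2 - 8/5*e12, r = -4/5 + 2*e1 + 7/6*e2 - 3/2*e12.
Distribute q over r term by term (generator squares from the signature, products reordered to ascending indices): (-1/6)*r = 2/15 - 1/3*e1 - 7/36*e2 + 1/4*e12; (-9/4*e1)*r = 9/2 + 9/5*e1 - 27/8*e2 - 21/8*e12; (-3/2*e2)*r = 7/4 + 9/4*e1 + 6/5*e2 + 3*e12; (-8/5*e12)*r = -12/5 + 28/15*e1 - 16/5*e2 + 32/25*e12.
Sum: 239/60 + 67/12*e1 - 401/72*e2 + 381/200*e12; translating back through the correspondence:
Answer: 239/60 + 67/12*i - 401/72*j + 381/200*k


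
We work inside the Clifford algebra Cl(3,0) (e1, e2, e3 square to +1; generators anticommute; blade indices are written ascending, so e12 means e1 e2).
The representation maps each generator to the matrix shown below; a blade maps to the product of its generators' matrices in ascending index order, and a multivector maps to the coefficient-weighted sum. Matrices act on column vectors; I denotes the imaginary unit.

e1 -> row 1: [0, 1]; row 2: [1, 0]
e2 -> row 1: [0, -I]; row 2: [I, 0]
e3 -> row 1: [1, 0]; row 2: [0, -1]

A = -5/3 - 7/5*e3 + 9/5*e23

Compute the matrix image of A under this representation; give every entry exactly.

Bivector images (products of the table entries): rho(e23) = rho(e2)rho(e3) = row 1: [0, I]; row 2: [I, 0].
M = (-5/3)*1 + (-7/5)*rho(e3) + (9/5)*rho(e23), summed entrywise (1 is the identity matrix):
Answer: row 1: [-46/15, 9*I/5]; row 2: [9*I/5, -4/15]


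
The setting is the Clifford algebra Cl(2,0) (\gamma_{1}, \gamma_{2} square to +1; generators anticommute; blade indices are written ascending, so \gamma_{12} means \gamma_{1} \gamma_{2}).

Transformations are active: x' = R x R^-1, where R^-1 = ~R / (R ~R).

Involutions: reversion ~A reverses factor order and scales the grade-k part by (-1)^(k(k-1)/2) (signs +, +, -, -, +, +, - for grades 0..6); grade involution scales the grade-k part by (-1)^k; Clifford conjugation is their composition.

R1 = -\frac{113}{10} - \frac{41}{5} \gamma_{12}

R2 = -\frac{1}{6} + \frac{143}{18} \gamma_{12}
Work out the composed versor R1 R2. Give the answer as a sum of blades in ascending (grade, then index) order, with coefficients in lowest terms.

Distribute over the terms of R1 (each basis-blade product reordered to ascending indices, repeated generators contracted through their squares):
(-\frac{113}{10}) R2 = \frac{113}{60} - \frac{16159}{180} \gamma_{12}
(-\frac{41}{5} \gamma_{12}) R2 = \frac{5863}{90} + \frac{41}{30} \gamma_{12}
Summing the partial products and collecting blades:
Answer: \frac{2413}{36} - \frac{15913}{180} \gamma_{12}
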